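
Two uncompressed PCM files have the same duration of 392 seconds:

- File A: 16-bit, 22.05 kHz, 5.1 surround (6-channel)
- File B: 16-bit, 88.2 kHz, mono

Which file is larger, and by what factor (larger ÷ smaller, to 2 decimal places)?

File A: 22,050 × 2 × 6 = 264,600 bytes/s.
File B: 88,200 × 2 × 1 = 176,400 bytes/s.
File A is larger; ratio = 103,723,200 / 69,148,800 = 1.50.

File A, by a factor of 1.50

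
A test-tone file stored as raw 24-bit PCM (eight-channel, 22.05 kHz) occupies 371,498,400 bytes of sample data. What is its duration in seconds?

702 seconds

Byte rate = 22,050 × 3 × 8 = 529,200 bytes/s.
Duration = 371,498,400 / 529,200 = 702 s.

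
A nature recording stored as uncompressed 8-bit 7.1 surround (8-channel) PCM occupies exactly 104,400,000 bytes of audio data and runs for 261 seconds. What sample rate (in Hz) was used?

Bytes = sample_rate × seconds × bytes_per_sample × channels.
sample_rate = 104,400,000 / (261 × 1 × 8) = 104,400,000 / 2,088 = 50,000 Hz.

50,000 Hz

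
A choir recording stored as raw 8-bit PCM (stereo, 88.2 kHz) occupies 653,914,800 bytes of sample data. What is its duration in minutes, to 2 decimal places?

Byte rate = 88,200 × 1 × 2 = 176,400 bytes/s.
Duration = 653,914,800 / 176,400 = 3,707 s.
3,707 s / 60 = 61.78 minutes.

61.78 minutes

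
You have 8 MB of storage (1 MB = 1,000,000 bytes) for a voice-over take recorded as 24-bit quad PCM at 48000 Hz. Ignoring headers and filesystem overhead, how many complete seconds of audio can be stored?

Uncompressed byte rate = 48,000 × 3 × 4 = 576,000 bytes/s.
Capacity = 8 × 1,000,000 = 8,000,000 bytes.
8,000,000 / 576,000 ≈ 13.89 s → 13 seconds.

13 seconds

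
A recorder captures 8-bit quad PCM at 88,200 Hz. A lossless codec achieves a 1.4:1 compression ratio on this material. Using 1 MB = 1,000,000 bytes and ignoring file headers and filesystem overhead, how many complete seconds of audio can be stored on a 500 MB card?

1,984 seconds

Uncompressed byte rate = 88,200 × 1 × 4 = 352,800 bytes/s.
After 1.4:1 compression, effective rate ≈ 252000 bytes/s.
Capacity = 500 × 1,000,000 = 500,000,000 bytes.
500,000,000 / effective rate ≈ 1984.13 s → 1,984 seconds.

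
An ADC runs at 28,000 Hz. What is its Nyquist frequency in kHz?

14 kHz

Nyquist frequency = sample rate / 2 = 28,000 / 2 = 14 kHz.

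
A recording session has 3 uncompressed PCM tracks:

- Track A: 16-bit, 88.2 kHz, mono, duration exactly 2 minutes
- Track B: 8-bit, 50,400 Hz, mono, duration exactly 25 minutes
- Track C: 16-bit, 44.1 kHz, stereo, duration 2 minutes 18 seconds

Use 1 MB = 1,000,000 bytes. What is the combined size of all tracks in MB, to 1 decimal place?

Track A: exactly 2 minutes = 120 s; 88,200 × 120 × 2 × 1 = 21,168,000 bytes.
Track B: exactly 25 minutes = 1,500 s; 50,400 × 1,500 × 1 × 1 = 75,600,000 bytes.
Track C: 2 minutes 18 seconds = 138 s; 44,100 × 138 × 2 × 2 = 24,343,200 bytes.
Total = 121,111,200 bytes = 121.1 MB.

121.1 MB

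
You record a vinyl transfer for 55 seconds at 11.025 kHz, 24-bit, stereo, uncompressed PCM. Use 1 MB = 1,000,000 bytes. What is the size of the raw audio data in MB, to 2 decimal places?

Bytes = 11,025 samples/s × 55 s × 3 bytes/sample × 2 ch = 3,638,250 bytes.
3,638,250 / 1,000,000 = 3.64 MB.

3.64 MB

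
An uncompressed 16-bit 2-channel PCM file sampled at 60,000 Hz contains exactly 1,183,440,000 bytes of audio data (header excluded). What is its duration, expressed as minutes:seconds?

Byte rate = 60,000 × 2 × 2 = 240,000 bytes/s.
Duration = 1,183,440,000 / 240,000 = 4,931 s.
4,931 s = 82:11.

82:11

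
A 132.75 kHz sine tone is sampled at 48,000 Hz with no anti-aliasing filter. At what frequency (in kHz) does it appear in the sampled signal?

11.25 kHz

Nyquist = 48,000/2 = 24,000 Hz; 132,750 Hz exceeds it.
Alias = |132,750 − 3×48,000| = |132,750 − 144,000| = 11,250 Hz = 11.25 kHz.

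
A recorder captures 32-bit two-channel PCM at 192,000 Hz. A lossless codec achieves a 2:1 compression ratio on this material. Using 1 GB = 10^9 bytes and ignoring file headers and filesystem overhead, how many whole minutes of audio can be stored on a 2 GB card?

43 minutes

Uncompressed byte rate = 192,000 × 4 × 2 = 1,536,000 bytes/s.
After 2:1 compression, effective rate ≈ 768000 bytes/s.
Capacity = 2 × 1,000,000,000 = 2,000,000,000 bytes.
2,000,000,000 / effective rate ≈ 2604.17 s → 43 minutes.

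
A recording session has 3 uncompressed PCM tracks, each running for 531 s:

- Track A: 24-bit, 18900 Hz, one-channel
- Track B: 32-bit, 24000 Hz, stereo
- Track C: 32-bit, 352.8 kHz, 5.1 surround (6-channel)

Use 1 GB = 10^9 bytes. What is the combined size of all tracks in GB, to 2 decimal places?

Track A: 18,900 × 531 × 3 × 1 = 30,107,700 bytes.
Track B: 24,000 × 531 × 4 × 2 = 101,952,000 bytes.
Track C: 352,800 × 531 × 4 × 6 = 4,496,083,200 bytes.
Total = 4,628,142,900 bytes = 4.63 GB.

4.63 GB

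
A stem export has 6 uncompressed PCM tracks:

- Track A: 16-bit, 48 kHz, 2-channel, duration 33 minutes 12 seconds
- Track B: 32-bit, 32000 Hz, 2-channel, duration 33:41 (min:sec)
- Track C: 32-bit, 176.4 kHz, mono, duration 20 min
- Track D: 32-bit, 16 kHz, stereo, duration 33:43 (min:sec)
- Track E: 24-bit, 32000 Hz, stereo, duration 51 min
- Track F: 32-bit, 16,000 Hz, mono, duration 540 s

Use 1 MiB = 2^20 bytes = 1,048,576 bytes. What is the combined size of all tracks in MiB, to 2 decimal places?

Track A: 33 minutes 12 seconds = 1,992 s; 48,000 × 1,992 × 2 × 2 = 382,464,000 bytes.
Track B: 33:41 (min:sec) = 2,021 s; 32,000 × 2,021 × 4 × 2 = 517,376,000 bytes.
Track C: 20 min = 1,200 s; 176,400 × 1,200 × 4 × 1 = 846,720,000 bytes.
Track D: 33:43 (min:sec) = 2,023 s; 16,000 × 2,023 × 4 × 2 = 258,944,000 bytes.
Track E: 51 min = 3,060 s; 32,000 × 3,060 × 3 × 2 = 587,520,000 bytes.
Track F: 16,000 × 540 × 4 × 1 = 34,560,000 bytes.
Total = 2,627,584,000 bytes = 2505.86 MiB.

2505.86 MiB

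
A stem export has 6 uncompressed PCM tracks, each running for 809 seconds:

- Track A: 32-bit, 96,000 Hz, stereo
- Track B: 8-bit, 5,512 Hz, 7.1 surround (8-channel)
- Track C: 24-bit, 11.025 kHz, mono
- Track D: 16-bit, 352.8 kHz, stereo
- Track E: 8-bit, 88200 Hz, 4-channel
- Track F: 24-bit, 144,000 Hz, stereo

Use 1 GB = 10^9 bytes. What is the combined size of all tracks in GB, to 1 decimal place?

2.8 GB

Track A: 96,000 × 809 × 4 × 2 = 621,312,000 bytes.
Track B: 5,512 × 809 × 1 × 8 = 35,673,664 bytes.
Track C: 11,025 × 809 × 3 × 1 = 26,757,675 bytes.
Track D: 352,800 × 809 × 2 × 2 = 1,141,660,800 bytes.
Track E: 88,200 × 809 × 1 × 4 = 285,415,200 bytes.
Track F: 144,000 × 809 × 3 × 2 = 698,976,000 bytes.
Total = 2,809,795,339 bytes = 2.8 GB.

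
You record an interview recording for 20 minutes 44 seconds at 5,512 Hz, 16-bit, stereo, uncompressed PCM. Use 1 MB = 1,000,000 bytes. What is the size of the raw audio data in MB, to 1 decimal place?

Duration = 20 minutes 44 seconds = 1,244 s.
Bytes = 5,512 samples/s × 1,244 s × 2 bytes/sample × 2 ch = 27,427,712 bytes.
27,427,712 / 1,000,000 = 27.4 MB.

27.4 MB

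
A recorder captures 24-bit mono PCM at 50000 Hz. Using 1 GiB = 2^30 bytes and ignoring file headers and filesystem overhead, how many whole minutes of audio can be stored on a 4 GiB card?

Uncompressed byte rate = 50,000 × 3 × 1 = 150,000 bytes/s.
Capacity = 4 × 1,073,741,824 = 4,294,967,296 bytes.
4,294,967,296 / 150,000 ≈ 28633.12 s → 477 minutes.

477 minutes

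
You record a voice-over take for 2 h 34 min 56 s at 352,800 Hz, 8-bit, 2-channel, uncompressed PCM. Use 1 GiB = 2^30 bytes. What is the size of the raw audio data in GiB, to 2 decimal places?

Duration = 2 h 34 min 56 s = 9,296 s.
Bytes = 352,800 samples/s × 9,296 s × 1 bytes/sample × 2 ch = 6,559,257,600 bytes.
6,559,257,600 / 1,073,741,824 = 6.11 GiB.

6.11 GiB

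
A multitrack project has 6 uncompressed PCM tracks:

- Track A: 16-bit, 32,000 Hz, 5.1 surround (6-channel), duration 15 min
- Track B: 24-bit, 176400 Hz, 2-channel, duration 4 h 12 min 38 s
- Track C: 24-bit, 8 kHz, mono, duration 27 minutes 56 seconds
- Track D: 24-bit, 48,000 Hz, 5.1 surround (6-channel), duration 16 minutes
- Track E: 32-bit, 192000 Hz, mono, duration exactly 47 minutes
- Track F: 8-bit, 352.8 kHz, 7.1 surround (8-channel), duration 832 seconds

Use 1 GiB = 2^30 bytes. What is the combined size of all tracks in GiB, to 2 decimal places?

20.28 GiB

Track A: 15 min = 900 s; 32,000 × 900 × 2 × 6 = 345,600,000 bytes.
Track B: 4 h 12 min 38 s = 15,158 s; 176,400 × 15,158 × 3 × 2 = 16,043,227,200 bytes.
Track C: 27 minutes 56 seconds = 1,676 s; 8,000 × 1,676 × 3 × 1 = 40,224,000 bytes.
Track D: 16 minutes = 960 s; 48,000 × 960 × 3 × 6 = 829,440,000 bytes.
Track E: exactly 47 minutes = 2,820 s; 192,000 × 2,820 × 4 × 1 = 2,165,760,000 bytes.
Track F: 352,800 × 832 × 1 × 8 = 2,348,236,800 bytes.
Total = 21,772,488,000 bytes = 20.28 GiB.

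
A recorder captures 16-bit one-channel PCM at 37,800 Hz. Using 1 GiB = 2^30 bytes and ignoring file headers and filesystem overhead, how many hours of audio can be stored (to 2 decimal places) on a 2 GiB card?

7.89 hours

Uncompressed byte rate = 37,800 × 2 × 1 = 75,600 bytes/s.
Capacity = 2 × 1,073,741,824 = 2,147,483,648 bytes.
2,147,483,648 / 75,600 ≈ 28405.87 s → 7.89 hours.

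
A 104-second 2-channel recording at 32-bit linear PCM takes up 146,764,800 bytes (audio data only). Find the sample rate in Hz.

176,400 Hz

Bytes = sample_rate × seconds × bytes_per_sample × channels.
sample_rate = 146,764,800 / (104 × 4 × 2) = 146,764,800 / 832 = 176,400 Hz.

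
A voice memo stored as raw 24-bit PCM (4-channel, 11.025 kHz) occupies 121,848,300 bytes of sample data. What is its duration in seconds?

Byte rate = 11,025 × 3 × 4 = 132,300 bytes/s.
Duration = 121,848,300 / 132,300 = 921 s.

921 seconds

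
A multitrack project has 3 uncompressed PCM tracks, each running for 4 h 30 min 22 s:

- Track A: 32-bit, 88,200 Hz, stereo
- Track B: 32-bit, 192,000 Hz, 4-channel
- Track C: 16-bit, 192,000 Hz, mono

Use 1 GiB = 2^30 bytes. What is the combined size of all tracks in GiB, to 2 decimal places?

62.87 GiB

4 h 30 min 22 s = 16,222 s.
Track A: 88,200 × 16,222 × 4 × 2 = 11,446,243,200 bytes.
Track B: 192,000 × 16,222 × 4 × 4 = 49,833,984,000 bytes.
Track C: 192,000 × 16,222 × 2 × 1 = 6,229,248,000 bytes.
Total = 67,509,475,200 bytes = 62.87 GiB.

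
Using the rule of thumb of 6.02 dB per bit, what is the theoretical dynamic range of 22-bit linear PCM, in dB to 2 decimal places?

132.44 dB

22 × 6.02 = 132.44 dB.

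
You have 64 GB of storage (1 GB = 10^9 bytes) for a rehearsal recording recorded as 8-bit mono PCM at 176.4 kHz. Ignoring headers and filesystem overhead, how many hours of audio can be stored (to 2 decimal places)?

100.78 hours

Uncompressed byte rate = 176,400 × 1 × 1 = 176,400 bytes/s.
Capacity = 64 × 1,000,000,000 = 64,000,000,000 bytes.
64,000,000,000 / 176,400 ≈ 362811.79 s → 100.78 hours.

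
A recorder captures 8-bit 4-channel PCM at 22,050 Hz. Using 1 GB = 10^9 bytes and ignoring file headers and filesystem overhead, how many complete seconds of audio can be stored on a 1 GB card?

11,337 seconds

Uncompressed byte rate = 22,050 × 1 × 4 = 88,200 bytes/s.
Capacity = 1 × 1,000,000,000 = 1,000,000,000 bytes.
1,000,000,000 / 88,200 ≈ 11337.87 s → 11,337 seconds.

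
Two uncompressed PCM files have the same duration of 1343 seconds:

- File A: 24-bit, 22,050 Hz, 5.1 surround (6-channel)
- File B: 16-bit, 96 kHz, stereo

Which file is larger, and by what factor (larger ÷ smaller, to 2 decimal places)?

File A: 22,050 × 3 × 6 = 396,900 bytes/s.
File B: 96,000 × 2 × 2 = 384,000 bytes/s.
File A is larger; ratio = 533,036,700 / 515,712,000 = 1.03.

File A, by a factor of 1.03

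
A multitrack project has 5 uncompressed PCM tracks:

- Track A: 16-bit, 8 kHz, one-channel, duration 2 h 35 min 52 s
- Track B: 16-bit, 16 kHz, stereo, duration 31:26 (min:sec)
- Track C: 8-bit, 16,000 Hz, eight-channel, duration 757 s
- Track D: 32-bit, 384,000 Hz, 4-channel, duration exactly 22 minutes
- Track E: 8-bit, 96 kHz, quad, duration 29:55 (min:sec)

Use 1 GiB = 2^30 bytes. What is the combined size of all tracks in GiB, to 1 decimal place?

8.5 GiB

Track A: 2 h 35 min 52 s = 9,352 s; 8,000 × 9,352 × 2 × 1 = 149,632,000 bytes.
Track B: 31:26 (min:sec) = 1,886 s; 16,000 × 1,886 × 2 × 2 = 120,704,000 bytes.
Track C: 16,000 × 757 × 1 × 8 = 96,896,000 bytes.
Track D: exactly 22 minutes = 1,320 s; 384,000 × 1,320 × 4 × 4 = 8,110,080,000 bytes.
Track E: 29:55 (min:sec) = 1,795 s; 96,000 × 1,795 × 1 × 4 = 689,280,000 bytes.
Total = 9,166,592,000 bytes = 8.5 GiB.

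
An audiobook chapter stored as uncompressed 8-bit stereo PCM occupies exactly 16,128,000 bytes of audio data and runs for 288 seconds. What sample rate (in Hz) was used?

28,000 Hz

Bytes = sample_rate × seconds × bytes_per_sample × channels.
sample_rate = 16,128,000 / (288 × 1 × 2) = 16,128,000 / 576 = 28,000 Hz.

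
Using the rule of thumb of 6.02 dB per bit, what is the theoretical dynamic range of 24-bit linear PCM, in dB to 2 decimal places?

144.48 dB

24 × 6.02 = 144.48 dB.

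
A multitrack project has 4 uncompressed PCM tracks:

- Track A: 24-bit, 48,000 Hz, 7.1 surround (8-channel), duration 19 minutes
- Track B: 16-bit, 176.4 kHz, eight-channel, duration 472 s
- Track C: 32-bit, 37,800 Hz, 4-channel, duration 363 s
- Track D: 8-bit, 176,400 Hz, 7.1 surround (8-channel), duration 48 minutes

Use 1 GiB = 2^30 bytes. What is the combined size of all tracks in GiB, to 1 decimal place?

Track A: 19 minutes = 1,140 s; 48,000 × 1,140 × 3 × 8 = 1,313,280,000 bytes.
Track B: 176,400 × 472 × 2 × 8 = 1,332,172,800 bytes.
Track C: 37,800 × 363 × 4 × 4 = 219,542,400 bytes.
Track D: 48 minutes = 2,880 s; 176,400 × 2,880 × 1 × 8 = 4,064,256,000 bytes.
Total = 6,929,251,200 bytes = 6.5 GiB.

6.5 GiB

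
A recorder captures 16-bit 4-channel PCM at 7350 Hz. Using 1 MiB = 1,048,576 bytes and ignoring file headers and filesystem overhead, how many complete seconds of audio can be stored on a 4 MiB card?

Uncompressed byte rate = 7,350 × 2 × 4 = 58,800 bytes/s.
Capacity = 4 × 1,048,576 = 4,194,304 bytes.
4,194,304 / 58,800 ≈ 71.33 s → 71 seconds.

71 seconds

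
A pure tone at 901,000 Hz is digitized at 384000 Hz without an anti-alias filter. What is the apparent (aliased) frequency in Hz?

133,000 Hz

Nyquist = 384,000/2 = 192,000 Hz; 901,000 Hz exceeds it.
Alias = |901,000 − 2×384,000| = |901,000 − 768,000| = 133,000 Hz.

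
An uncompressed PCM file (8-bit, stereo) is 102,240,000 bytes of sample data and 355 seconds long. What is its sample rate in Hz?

Bytes = sample_rate × seconds × bytes_per_sample × channels.
sample_rate = 102,240,000 / (355 × 1 × 2) = 102,240,000 / 710 = 144,000 Hz.

144,000 Hz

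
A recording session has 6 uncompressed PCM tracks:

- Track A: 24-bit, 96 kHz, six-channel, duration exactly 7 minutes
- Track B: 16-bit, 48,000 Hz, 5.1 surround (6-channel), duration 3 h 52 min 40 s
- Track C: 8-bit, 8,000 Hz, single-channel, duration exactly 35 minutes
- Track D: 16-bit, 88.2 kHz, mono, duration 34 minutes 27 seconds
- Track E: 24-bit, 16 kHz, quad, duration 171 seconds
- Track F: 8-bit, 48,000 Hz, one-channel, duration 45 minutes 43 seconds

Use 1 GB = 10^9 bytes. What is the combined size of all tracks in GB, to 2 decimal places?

Track A: exactly 7 minutes = 420 s; 96,000 × 420 × 3 × 6 = 725,760,000 bytes.
Track B: 3 h 52 min 40 s = 13,960 s; 48,000 × 13,960 × 2 × 6 = 8,040,960,000 bytes.
Track C: exactly 35 minutes = 2,100 s; 8,000 × 2,100 × 1 × 1 = 16,800,000 bytes.
Track D: 34 minutes 27 seconds = 2,067 s; 88,200 × 2,067 × 2 × 1 = 364,618,800 bytes.
Track E: 16,000 × 171 × 3 × 4 = 32,832,000 bytes.
Track F: 45 minutes 43 seconds = 2,743 s; 48,000 × 2,743 × 1 × 1 = 131,664,000 bytes.
Total = 9,312,634,800 bytes = 9.31 GB.

9.31 GB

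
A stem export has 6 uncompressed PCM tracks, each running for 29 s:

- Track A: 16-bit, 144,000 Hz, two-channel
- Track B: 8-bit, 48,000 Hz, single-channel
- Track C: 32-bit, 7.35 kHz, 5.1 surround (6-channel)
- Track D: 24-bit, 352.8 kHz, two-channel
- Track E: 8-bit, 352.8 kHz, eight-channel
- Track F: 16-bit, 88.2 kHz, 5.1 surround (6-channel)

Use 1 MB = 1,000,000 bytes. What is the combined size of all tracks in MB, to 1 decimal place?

197.1 MB

Track A: 144,000 × 29 × 2 × 2 = 16,704,000 bytes.
Track B: 48,000 × 29 × 1 × 1 = 1,392,000 bytes.
Track C: 7,350 × 29 × 4 × 6 = 5,115,600 bytes.
Track D: 352,800 × 29 × 3 × 2 = 61,387,200 bytes.
Track E: 352,800 × 29 × 1 × 8 = 81,849,600 bytes.
Track F: 88,200 × 29 × 2 × 6 = 30,693,600 bytes.
Total = 197,142,000 bytes = 197.1 MB.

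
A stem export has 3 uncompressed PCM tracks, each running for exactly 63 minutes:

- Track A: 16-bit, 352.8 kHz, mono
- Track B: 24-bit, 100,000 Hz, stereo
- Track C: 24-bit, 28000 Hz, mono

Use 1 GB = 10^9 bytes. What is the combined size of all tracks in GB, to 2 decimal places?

exactly 63 minutes = 3,780 s.
Track A: 352,800 × 3,780 × 2 × 1 = 2,667,168,000 bytes.
Track B: 100,000 × 3,780 × 3 × 2 = 2,268,000,000 bytes.
Track C: 28,000 × 3,780 × 3 × 1 = 317,520,000 bytes.
Total = 5,252,688,000 bytes = 5.25 GB.

5.25 GB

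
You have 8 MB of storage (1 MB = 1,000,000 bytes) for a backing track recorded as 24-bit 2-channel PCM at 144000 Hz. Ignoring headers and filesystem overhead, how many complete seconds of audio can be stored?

9 seconds

Uncompressed byte rate = 144,000 × 3 × 2 = 864,000 bytes/s.
Capacity = 8 × 1,000,000 = 8,000,000 bytes.
8,000,000 / 864,000 ≈ 9.26 s → 9 seconds.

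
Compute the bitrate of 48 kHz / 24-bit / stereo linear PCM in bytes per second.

288,000 bytes/s

Bit rate = 48,000 × 24 × 2 = 2,304,000 bits/s.
2,304,000 / 8 = 288,000 bytes/s.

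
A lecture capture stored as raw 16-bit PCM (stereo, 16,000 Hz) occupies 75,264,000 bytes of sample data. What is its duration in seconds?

Byte rate = 16,000 × 2 × 2 = 64,000 bytes/s.
Duration = 75,264,000 / 64,000 = 1,176 s.

1,176 seconds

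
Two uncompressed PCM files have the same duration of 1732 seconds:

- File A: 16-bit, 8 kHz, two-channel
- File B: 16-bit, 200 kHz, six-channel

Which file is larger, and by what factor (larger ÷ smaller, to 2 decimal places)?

File B, by a factor of 75.00

File A: 8,000 × 2 × 2 = 32,000 bytes/s.
File B: 200,000 × 2 × 6 = 2,400,000 bytes/s.
File B is larger; ratio = 4,156,800,000 / 55,424,000 = 75.00.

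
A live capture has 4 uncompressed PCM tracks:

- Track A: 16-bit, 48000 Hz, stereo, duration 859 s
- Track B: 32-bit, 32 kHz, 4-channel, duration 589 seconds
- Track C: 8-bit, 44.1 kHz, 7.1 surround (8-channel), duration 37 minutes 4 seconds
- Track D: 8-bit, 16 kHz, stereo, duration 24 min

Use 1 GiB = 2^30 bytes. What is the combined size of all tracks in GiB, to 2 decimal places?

1.21 GiB

Track A: 48,000 × 859 × 2 × 2 = 164,928,000 bytes.
Track B: 32,000 × 589 × 4 × 4 = 301,568,000 bytes.
Track C: 37 minutes 4 seconds = 2,224 s; 44,100 × 2,224 × 1 × 8 = 784,627,200 bytes.
Track D: 24 min = 1,440 s; 16,000 × 1,440 × 1 × 2 = 46,080,000 bytes.
Total = 1,297,203,200 bytes = 1.21 GiB.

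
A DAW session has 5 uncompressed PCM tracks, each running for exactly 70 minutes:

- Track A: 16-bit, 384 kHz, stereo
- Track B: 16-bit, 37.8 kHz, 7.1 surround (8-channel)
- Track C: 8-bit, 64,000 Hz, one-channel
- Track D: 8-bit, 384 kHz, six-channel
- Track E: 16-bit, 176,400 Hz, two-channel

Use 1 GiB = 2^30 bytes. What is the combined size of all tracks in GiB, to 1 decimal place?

20.4 GiB

exactly 70 minutes = 4,200 s.
Track A: 384,000 × 4,200 × 2 × 2 = 6,451,200,000 bytes.
Track B: 37,800 × 4,200 × 2 × 8 = 2,540,160,000 bytes.
Track C: 64,000 × 4,200 × 1 × 1 = 268,800,000 bytes.
Track D: 384,000 × 4,200 × 1 × 6 = 9,676,800,000 bytes.
Track E: 176,400 × 4,200 × 2 × 2 = 2,963,520,000 bytes.
Total = 21,900,480,000 bytes = 20.4 GiB.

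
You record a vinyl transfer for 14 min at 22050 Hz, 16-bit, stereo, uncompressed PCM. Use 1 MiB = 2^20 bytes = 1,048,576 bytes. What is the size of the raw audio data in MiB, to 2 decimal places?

70.66 MiB

Duration = 14 min = 840 s.
Bytes = 22,050 samples/s × 840 s × 2 bytes/sample × 2 ch = 74,088,000 bytes.
74,088,000 / 1,048,576 = 70.66 MiB.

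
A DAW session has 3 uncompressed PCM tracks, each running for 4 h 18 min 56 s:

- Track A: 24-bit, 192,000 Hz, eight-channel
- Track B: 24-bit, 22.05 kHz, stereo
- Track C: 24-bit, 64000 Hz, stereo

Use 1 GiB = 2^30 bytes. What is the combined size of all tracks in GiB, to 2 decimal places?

74.14 GiB

4 h 18 min 56 s = 15,536 s.
Track A: 192,000 × 15,536 × 3 × 8 = 71,589,888,000 bytes.
Track B: 22,050 × 15,536 × 3 × 2 = 2,055,412,800 bytes.
Track C: 64,000 × 15,536 × 3 × 2 = 5,965,824,000 bytes.
Total = 79,611,124,800 bytes = 74.14 GiB.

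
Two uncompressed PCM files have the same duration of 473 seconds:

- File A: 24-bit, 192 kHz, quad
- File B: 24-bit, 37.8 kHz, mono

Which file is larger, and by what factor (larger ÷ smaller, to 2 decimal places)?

File A: 192,000 × 3 × 4 = 2,304,000 bytes/s.
File B: 37,800 × 3 × 1 = 113,400 bytes/s.
File A is larger; ratio = 1,089,792,000 / 53,638,200 = 20.32.

File A, by a factor of 20.32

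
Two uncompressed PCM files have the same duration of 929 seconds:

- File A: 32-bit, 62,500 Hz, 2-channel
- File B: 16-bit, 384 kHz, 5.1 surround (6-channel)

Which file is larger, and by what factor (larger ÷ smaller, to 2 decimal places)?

File B, by a factor of 9.22

File A: 62,500 × 4 × 2 = 500,000 bytes/s.
File B: 384,000 × 2 × 6 = 4,608,000 bytes/s.
File B is larger; ratio = 4,280,832,000 / 464,500,000 = 9.22.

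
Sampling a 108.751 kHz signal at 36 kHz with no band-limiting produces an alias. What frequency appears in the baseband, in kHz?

0.751 kHz

Nyquist = 36,000/2 = 18,000 Hz; 108,751 Hz exceeds it.
Alias = |108,751 − 3×36,000| = |108,751 − 108,000| = 751 Hz = 0.751 kHz.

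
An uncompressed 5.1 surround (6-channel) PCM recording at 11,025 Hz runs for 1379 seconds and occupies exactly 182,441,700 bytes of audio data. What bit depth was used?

Bytes per sample = 182,441,700 / (11,025 × 1,379 × 6) = 182,441,700 / 91,220,850 = 2.
Bit depth = 2 × 8 = 16 bits.

16 bits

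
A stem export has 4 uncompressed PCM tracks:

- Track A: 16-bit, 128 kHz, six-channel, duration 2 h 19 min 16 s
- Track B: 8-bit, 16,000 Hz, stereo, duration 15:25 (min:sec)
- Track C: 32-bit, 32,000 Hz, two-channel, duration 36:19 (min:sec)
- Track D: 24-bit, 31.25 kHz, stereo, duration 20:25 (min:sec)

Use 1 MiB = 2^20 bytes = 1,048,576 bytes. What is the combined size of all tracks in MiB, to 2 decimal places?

13019.49 MiB

Track A: 2 h 19 min 16 s = 8,356 s; 128,000 × 8,356 × 2 × 6 = 12,834,816,000 bytes.
Track B: 15:25 (min:sec) = 925 s; 16,000 × 925 × 1 × 2 = 29,600,000 bytes.
Track C: 36:19 (min:sec) = 2,179 s; 32,000 × 2,179 × 4 × 2 = 557,824,000 bytes.
Track D: 20:25 (min:sec) = 1,225 s; 31,250 × 1,225 × 3 × 2 = 229,687,500 bytes.
Total = 13,651,927,500 bytes = 13019.49 MiB.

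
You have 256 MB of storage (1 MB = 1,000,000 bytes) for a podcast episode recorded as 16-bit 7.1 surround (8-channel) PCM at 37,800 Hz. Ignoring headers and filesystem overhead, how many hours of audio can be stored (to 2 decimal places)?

0.12 hours

Uncompressed byte rate = 37,800 × 2 × 8 = 604,800 bytes/s.
Capacity = 256 × 1,000,000 = 256,000,000 bytes.
256,000,000 / 604,800 ≈ 423.28 s → 0.12 hours.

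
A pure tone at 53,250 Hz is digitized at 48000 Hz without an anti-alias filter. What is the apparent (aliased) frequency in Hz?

Nyquist = 48,000/2 = 24,000 Hz; 53,250 Hz exceeds it.
Alias = |53,250 − 1×48,000| = |53,250 − 48,000| = 5,250 Hz.

5,250 Hz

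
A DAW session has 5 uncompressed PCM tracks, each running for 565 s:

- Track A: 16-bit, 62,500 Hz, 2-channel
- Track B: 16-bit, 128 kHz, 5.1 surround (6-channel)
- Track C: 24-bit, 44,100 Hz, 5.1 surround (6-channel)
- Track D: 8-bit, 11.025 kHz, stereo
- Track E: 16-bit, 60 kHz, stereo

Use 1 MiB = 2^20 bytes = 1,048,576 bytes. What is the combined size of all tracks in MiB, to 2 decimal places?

Track A: 62,500 × 565 × 2 × 2 = 141,250,000 bytes.
Track B: 128,000 × 565 × 2 × 6 = 867,840,000 bytes.
Track C: 44,100 × 565 × 3 × 6 = 448,497,000 bytes.
Track D: 11,025 × 565 × 1 × 2 = 12,458,250 bytes.
Track E: 60,000 × 565 × 2 × 2 = 135,600,000 bytes.
Total = 1,605,645,250 bytes = 1531.26 MiB.

1531.26 MiB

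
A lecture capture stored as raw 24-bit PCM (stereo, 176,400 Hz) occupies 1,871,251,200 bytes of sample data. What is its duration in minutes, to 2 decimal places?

29.47 minutes

Byte rate = 176,400 × 3 × 2 = 1,058,400 bytes/s.
Duration = 1,871,251,200 / 1,058,400 = 1,768 s.
1,768 s / 60 = 29.47 minutes.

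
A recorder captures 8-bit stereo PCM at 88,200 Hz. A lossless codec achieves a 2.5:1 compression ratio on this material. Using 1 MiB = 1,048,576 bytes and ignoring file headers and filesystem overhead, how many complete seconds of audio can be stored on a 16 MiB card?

237 seconds

Uncompressed byte rate = 88,200 × 1 × 2 = 176,400 bytes/s.
After 2.5:1 compression, effective rate ≈ 70560 bytes/s.
Capacity = 16 × 1,048,576 = 16,777,216 bytes.
16,777,216 / effective rate ≈ 237.77 s → 237 seconds.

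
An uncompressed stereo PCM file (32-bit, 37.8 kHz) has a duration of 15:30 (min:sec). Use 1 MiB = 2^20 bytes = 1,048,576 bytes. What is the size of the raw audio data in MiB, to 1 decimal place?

268.2 MiB

Duration = 15:30 (min:sec) = 930 s.
Bytes = 37,800 samples/s × 930 s × 4 bytes/sample × 2 ch = 281,232,000 bytes.
281,232,000 / 1,048,576 = 268.2 MiB.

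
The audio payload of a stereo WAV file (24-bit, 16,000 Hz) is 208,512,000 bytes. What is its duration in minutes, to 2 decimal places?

Byte rate = 16,000 × 3 × 2 = 96,000 bytes/s.
Duration = 208,512,000 / 96,000 = 2,172 s.
2,172 s / 60 = 36.20 minutes.

36.20 minutes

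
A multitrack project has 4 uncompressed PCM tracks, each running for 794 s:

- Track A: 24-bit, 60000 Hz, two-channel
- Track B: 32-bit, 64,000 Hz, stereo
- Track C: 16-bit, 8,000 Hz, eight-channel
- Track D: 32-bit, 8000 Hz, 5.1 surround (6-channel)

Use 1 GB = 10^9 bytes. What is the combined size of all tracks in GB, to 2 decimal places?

Track A: 60,000 × 794 × 3 × 2 = 285,840,000 bytes.
Track B: 64,000 × 794 × 4 × 2 = 406,528,000 bytes.
Track C: 8,000 × 794 × 2 × 8 = 101,632,000 bytes.
Track D: 8,000 × 794 × 4 × 6 = 152,448,000 bytes.
Total = 946,448,000 bytes = 0.95 GB.

0.95 GB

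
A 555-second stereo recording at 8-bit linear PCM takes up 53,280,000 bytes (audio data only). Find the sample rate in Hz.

48,000 Hz

Bytes = sample_rate × seconds × bytes_per_sample × channels.
sample_rate = 53,280,000 / (555 × 1 × 2) = 53,280,000 / 1,110 = 48,000 Hz.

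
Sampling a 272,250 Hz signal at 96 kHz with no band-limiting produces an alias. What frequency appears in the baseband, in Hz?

15,750 Hz

Nyquist = 96,000/2 = 48,000 Hz; 272,250 Hz exceeds it.
Alias = |272,250 − 3×96,000| = |272,250 − 288,000| = 15,750 Hz.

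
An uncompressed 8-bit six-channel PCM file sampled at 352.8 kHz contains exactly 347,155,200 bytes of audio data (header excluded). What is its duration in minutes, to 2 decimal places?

2.73 minutes

Byte rate = 352,800 × 1 × 6 = 2,116,800 bytes/s.
Duration = 347,155,200 / 2,116,800 = 164 s.
164 s / 60 = 2.73 minutes.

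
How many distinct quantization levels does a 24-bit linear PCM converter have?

2^24 = 16,777,216.

16,777,216 levels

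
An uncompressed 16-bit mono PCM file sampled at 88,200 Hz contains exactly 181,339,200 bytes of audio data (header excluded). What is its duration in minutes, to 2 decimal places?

17.13 minutes

Byte rate = 88,200 × 2 × 1 = 176,400 bytes/s.
Duration = 181,339,200 / 176,400 = 1,028 s.
1,028 s / 60 = 17.13 minutes.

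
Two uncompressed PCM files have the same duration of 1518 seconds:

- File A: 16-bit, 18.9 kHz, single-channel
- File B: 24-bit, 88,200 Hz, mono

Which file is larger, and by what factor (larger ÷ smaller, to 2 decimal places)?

File B, by a factor of 7.00

File A: 18,900 × 2 × 1 = 37,800 bytes/s.
File B: 88,200 × 3 × 1 = 264,600 bytes/s.
File B is larger; ratio = 401,662,800 / 57,380,400 = 7.00.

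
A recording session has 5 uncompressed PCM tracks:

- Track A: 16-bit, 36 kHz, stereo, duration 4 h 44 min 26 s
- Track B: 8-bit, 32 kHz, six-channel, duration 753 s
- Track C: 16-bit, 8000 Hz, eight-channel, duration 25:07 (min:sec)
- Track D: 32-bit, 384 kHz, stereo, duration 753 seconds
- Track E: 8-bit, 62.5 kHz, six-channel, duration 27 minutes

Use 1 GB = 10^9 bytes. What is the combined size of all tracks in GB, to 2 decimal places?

Track A: 4 h 44 min 26 s = 17,066 s; 36,000 × 17,066 × 2 × 2 = 2,457,504,000 bytes.
Track B: 32,000 × 753 × 1 × 6 = 144,576,000 bytes.
Track C: 25:07 (min:sec) = 1,507 s; 8,000 × 1,507 × 2 × 8 = 192,896,000 bytes.
Track D: 384,000 × 753 × 4 × 2 = 2,313,216,000 bytes.
Track E: 27 minutes = 1,620 s; 62,500 × 1,620 × 1 × 6 = 607,500,000 bytes.
Total = 5,715,692,000 bytes = 5.72 GB.

5.72 GB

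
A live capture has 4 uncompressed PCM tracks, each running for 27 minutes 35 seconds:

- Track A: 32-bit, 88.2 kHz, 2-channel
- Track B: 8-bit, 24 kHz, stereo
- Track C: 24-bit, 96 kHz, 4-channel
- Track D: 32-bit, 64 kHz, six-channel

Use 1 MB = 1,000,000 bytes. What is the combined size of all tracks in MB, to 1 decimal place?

5695.8 MB

27 minutes 35 seconds = 1,655 s.
Track A: 88,200 × 1,655 × 4 × 2 = 1,167,768,000 bytes.
Track B: 24,000 × 1,655 × 1 × 2 = 79,440,000 bytes.
Track C: 96,000 × 1,655 × 3 × 4 = 1,906,560,000 bytes.
Track D: 64,000 × 1,655 × 4 × 6 = 2,542,080,000 bytes.
Total = 5,695,848,000 bytes = 5695.8 MB.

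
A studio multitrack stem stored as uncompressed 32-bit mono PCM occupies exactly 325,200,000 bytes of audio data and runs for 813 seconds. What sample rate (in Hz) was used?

100,000 Hz

Bytes = sample_rate × seconds × bytes_per_sample × channels.
sample_rate = 325,200,000 / (813 × 4 × 1) = 325,200,000 / 3,252 = 100,000 Hz.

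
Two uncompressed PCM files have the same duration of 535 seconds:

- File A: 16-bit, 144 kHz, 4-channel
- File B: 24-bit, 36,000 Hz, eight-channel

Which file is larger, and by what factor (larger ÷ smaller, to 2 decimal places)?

File A: 144,000 × 2 × 4 = 1,152,000 bytes/s.
File B: 36,000 × 3 × 8 = 864,000 bytes/s.
File A is larger; ratio = 616,320,000 / 462,240,000 = 1.33.

File A, by a factor of 1.33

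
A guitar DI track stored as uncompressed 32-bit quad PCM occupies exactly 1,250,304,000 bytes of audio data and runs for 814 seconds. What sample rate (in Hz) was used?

96,000 Hz

Bytes = sample_rate × seconds × bytes_per_sample × channels.
sample_rate = 1,250,304,000 / (814 × 4 × 4) = 1,250,304,000 / 13,024 = 96,000 Hz.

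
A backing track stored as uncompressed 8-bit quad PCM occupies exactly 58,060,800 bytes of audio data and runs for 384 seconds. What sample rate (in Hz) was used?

37,800 Hz

Bytes = sample_rate × seconds × bytes_per_sample × channels.
sample_rate = 58,060,800 / (384 × 1 × 4) = 58,060,800 / 1,536 = 37,800 Hz.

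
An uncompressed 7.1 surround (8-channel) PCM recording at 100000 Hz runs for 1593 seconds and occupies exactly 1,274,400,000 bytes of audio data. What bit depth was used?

8 bits

Bytes per sample = 1,274,400,000 / (100,000 × 1,593 × 8) = 1,274,400,000 / 1,274,400,000 = 1.
Bit depth = 1 × 8 = 8 bits.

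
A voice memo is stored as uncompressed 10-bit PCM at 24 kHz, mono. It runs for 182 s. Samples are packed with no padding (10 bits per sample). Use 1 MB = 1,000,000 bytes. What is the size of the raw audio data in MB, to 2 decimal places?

5.46 MB

Bits = 24,000 × 182 × 10 × 1 = 43,680,000 bits = 5,460,000 bytes.
5,460,000 / 1,000,000 = 5.46 MB.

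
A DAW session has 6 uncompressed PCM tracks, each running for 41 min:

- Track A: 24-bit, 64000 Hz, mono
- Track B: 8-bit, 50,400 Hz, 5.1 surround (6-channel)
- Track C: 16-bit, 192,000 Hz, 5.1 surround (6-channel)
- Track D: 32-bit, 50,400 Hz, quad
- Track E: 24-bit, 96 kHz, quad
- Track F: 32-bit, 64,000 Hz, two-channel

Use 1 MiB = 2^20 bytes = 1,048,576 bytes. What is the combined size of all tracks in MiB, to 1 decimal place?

41 min = 2,460 s.
Track A: 64,000 × 2,460 × 3 × 1 = 472,320,000 bytes.
Track B: 50,400 × 2,460 × 1 × 6 = 743,904,000 bytes.
Track C: 192,000 × 2,460 × 2 × 6 = 5,667,840,000 bytes.
Track D: 50,400 × 2,460 × 4 × 4 = 1,983,744,000 bytes.
Track E: 96,000 × 2,460 × 3 × 4 = 2,833,920,000 bytes.
Track F: 64,000 × 2,460 × 4 × 2 = 1,259,520,000 bytes.
Total = 12,961,248,000 bytes = 12360.8 MiB.

12360.8 MiB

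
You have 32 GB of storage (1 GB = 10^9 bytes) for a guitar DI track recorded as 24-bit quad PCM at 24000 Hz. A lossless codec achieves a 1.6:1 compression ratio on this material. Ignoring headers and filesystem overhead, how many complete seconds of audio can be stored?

177,777 seconds

Uncompressed byte rate = 24,000 × 3 × 4 = 288,000 bytes/s.
After 1.6:1 compression, effective rate ≈ 180000 bytes/s.
Capacity = 32 × 1,000,000,000 = 32,000,000,000 bytes.
32,000,000,000 / effective rate ≈ 177777.78 s → 177,777 seconds.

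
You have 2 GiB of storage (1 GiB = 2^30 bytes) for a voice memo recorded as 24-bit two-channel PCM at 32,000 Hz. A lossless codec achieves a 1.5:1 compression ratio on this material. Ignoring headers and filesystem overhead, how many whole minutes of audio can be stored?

279 minutes

Uncompressed byte rate = 32,000 × 3 × 2 = 192,000 bytes/s.
After 1.5:1 compression, effective rate ≈ 128000 bytes/s.
Capacity = 2 × 1,073,741,824 = 2,147,483,648 bytes.
2,147,483,648 / effective rate ≈ 16777.22 s → 279 minutes.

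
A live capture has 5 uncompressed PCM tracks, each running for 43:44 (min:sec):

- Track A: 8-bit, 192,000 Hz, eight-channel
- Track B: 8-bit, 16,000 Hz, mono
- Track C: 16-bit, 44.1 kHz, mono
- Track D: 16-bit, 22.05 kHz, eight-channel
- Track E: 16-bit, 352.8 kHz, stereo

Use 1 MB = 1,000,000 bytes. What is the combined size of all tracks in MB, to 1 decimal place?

43:44 (min:sec) = 2,624 s.
Track A: 192,000 × 2,624 × 1 × 8 = 4,030,464,000 bytes.
Track B: 16,000 × 2,624 × 1 × 1 = 41,984,000 bytes.
Track C: 44,100 × 2,624 × 2 × 1 = 231,436,800 bytes.
Track D: 22,050 × 2,624 × 2 × 8 = 925,747,200 bytes.
Track E: 352,800 × 2,624 × 2 × 2 = 3,702,988,800 bytes.
Total = 8,932,620,800 bytes = 8932.6 MB.

8932.6 MB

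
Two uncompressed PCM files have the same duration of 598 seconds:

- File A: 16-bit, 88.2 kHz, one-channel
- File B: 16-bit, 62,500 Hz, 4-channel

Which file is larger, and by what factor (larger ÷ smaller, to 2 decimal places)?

File B, by a factor of 2.83

File A: 88,200 × 2 × 1 = 176,400 bytes/s.
File B: 62,500 × 2 × 4 = 500,000 bytes/s.
File B is larger; ratio = 299,000,000 / 105,487,200 = 2.83.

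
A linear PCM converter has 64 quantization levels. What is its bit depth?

log2(64) = 6.

6 bits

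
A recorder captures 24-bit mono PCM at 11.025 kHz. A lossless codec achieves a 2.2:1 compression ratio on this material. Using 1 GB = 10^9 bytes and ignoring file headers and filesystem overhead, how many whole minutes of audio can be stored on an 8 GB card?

8,868 minutes

Uncompressed byte rate = 11,025 × 3 × 1 = 33,075 bytes/s.
After 2.2:1 compression, effective rate ≈ 15034.09 bytes/s.
Capacity = 8 × 1,000,000,000 = 8,000,000,000 bytes.
8,000,000,000 / effective rate ≈ 532123.96 s → 8,868 minutes.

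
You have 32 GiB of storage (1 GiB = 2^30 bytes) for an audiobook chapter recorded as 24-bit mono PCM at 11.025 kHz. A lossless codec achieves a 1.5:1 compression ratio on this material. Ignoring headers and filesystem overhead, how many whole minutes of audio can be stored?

Uncompressed byte rate = 11,025 × 3 × 1 = 33,075 bytes/s.
After 1.5:1 compression, effective rate ≈ 22050 bytes/s.
Capacity = 32 × 1,073,741,824 = 34,359,738,368 bytes.
34,359,738,368 / effective rate ≈ 1558264.78 s → 25,971 minutes.

25,971 minutes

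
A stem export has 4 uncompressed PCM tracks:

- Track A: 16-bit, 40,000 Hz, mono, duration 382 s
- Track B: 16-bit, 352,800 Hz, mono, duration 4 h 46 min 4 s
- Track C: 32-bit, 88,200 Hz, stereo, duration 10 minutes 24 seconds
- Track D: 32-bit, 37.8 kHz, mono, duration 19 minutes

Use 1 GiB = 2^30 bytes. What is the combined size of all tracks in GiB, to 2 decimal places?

Track A: 40,000 × 382 × 2 × 1 = 30,560,000 bytes.
Track B: 4 h 46 min 4 s = 17,164 s; 352,800 × 17,164 × 2 × 1 = 12,110,918,400 bytes.
Track C: 10 minutes 24 seconds = 624 s; 88,200 × 624 × 4 × 2 = 440,294,400 bytes.
Track D: 19 minutes = 1,140 s; 37,800 × 1,140 × 4 × 1 = 172,368,000 bytes.
Total = 12,754,140,800 bytes = 11.88 GiB.

11.88 GiB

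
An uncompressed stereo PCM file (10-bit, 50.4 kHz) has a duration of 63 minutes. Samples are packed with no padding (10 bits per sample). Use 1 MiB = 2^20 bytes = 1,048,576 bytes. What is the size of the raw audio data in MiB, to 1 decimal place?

Duration = 63 minutes = 3,780 s.
Bits = 50,400 × 3,780 × 10 × 2 = 3,810,240,000 bits = 476,280,000 bytes.
476,280,000 / 1,048,576 = 454.2 MiB.

454.2 MiB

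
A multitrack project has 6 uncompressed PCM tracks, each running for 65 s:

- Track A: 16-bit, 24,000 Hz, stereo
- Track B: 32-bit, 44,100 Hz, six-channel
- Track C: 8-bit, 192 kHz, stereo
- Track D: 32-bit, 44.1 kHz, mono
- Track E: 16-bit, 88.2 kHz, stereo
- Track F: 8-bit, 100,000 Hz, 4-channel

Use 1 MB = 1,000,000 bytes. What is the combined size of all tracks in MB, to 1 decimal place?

160.4 MB

Track A: 24,000 × 65 × 2 × 2 = 6,240,000 bytes.
Track B: 44,100 × 65 × 4 × 6 = 68,796,000 bytes.
Track C: 192,000 × 65 × 1 × 2 = 24,960,000 bytes.
Track D: 44,100 × 65 × 4 × 1 = 11,466,000 bytes.
Track E: 88,200 × 65 × 2 × 2 = 22,932,000 bytes.
Track F: 100,000 × 65 × 1 × 4 = 26,000,000 bytes.
Total = 160,394,000 bytes = 160.4 MB.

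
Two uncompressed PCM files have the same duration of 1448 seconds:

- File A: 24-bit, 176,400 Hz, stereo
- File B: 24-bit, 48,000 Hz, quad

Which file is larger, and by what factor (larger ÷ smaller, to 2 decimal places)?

File A: 176,400 × 3 × 2 = 1,058,400 bytes/s.
File B: 48,000 × 3 × 4 = 576,000 bytes/s.
File A is larger; ratio = 1,532,563,200 / 834,048,000 = 1.84.

File A, by a factor of 1.84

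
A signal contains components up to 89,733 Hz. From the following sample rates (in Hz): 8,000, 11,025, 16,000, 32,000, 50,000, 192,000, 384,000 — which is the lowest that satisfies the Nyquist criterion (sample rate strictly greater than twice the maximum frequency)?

Need sample rate > 2 × 89,733 = 179,466 Hz.
Lowest listed rate above 179,466 Hz is 192,000 Hz.

192,000 Hz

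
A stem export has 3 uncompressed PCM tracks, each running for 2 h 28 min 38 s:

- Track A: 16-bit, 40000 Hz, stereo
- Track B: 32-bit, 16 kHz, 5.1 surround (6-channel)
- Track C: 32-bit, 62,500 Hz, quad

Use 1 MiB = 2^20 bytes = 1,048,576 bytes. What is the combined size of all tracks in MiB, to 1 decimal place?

2 h 28 min 38 s = 8,918 s.
Track A: 40,000 × 8,918 × 2 × 2 = 1,426,880,000 bytes.
Track B: 16,000 × 8,918 × 4 × 6 = 3,424,512,000 bytes.
Track C: 62,500 × 8,918 × 4 × 4 = 8,918,000,000 bytes.
Total = 13,769,392,000 bytes = 13131.5 MiB.

13131.5 MiB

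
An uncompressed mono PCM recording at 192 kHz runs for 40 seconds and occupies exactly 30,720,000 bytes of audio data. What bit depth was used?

Bytes per sample = 30,720,000 / (192,000 × 40 × 1) = 30,720,000 / 7,680,000 = 4.
Bit depth = 4 × 8 = 32 bits.

32 bits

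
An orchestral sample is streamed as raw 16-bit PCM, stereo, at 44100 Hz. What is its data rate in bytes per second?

176,400 bytes/s

Bit rate = 44,100 × 16 × 2 = 1,411,200 bits/s.
1,411,200 / 8 = 176,400 bytes/s.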